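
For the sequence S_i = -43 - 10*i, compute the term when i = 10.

S_10 = -43 + -10*10 = -43 + -100 = -143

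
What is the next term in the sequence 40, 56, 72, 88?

Differences: 56 - 40 = 16
This is an arithmetic sequence with common difference d = 16.
Next term = 88 + 16 = 104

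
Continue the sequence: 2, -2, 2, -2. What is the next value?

Ratios: -2 / 2 = -1.0
This is a geometric sequence with common ratio r = -1.
Next term = -2 * -1 = 2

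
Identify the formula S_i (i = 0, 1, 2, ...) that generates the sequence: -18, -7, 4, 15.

Check differences: -7 - -18 = 11
4 - -7 = 11
Common difference d = 11.
First term a = -18.
Formula: S_i = -18 + 11*i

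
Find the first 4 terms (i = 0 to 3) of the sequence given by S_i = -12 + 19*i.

This is an arithmetic sequence.
i=0: S_0 = -12 + 19*0 = -12
i=1: S_1 = -12 + 19*1 = 7
i=2: S_2 = -12 + 19*2 = 26
i=3: S_3 = -12 + 19*3 = 45
The first 4 terms are: [-12, 7, 26, 45]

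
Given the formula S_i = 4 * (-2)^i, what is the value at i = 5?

S_5 = 4 * (-2)^5 = 4 * -32 = -128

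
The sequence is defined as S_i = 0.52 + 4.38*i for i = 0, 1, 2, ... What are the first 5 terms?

This is an arithmetic sequence.
i=0: S_0 = 0.52 + 4.38*0 = 0.52
i=1: S_1 = 0.52 + 4.38*1 = 4.9
i=2: S_2 = 0.52 + 4.38*2 = 9.28
i=3: S_3 = 0.52 + 4.38*3 = 13.66
i=4: S_4 = 0.52 + 4.38*4 = 18.04
The first 5 terms are: [0.52, 4.9, 9.28, 13.66, 18.04]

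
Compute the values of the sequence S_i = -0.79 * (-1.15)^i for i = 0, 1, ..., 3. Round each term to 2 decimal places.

This is a geometric sequence.
i=0: S_0 = -0.79 * (-1.15)^0 = -0.79
i=1: S_1 = -0.79 * (-1.15)^1 ≈ 0.91
i=2: S_2 = -0.79 * (-1.15)^2 ≈ -1.04
i=3: S_3 = -0.79 * (-1.15)^3 ≈ 1.2
The first 4 terms are: [-0.79, 0.91, -1.04, 1.2]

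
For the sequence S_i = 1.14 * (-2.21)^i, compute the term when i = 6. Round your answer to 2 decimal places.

S_6 = 1.14 * (-2.21)^6 ≈ 1.14 * 116.5074 ≈ 132.82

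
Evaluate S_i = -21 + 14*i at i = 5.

S_5 = -21 + 14*5 = -21 + 70 = 49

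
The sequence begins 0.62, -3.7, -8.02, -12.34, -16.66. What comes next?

Differences: -3.7 - 0.62 = -4.32
This is an arithmetic sequence with common difference d = -4.32.
Next term = -16.66 + -4.32 = -20.98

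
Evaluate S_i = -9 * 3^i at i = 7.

S_7 = -9 * 3^7 = -9 * 2187 = -19683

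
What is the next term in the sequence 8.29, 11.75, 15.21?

Differences: 11.75 - 8.29 = 3.46
This is an arithmetic sequence with common difference d = 3.46.
Next term = 15.21 + 3.46 = 18.67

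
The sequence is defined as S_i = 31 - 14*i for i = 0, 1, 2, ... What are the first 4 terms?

This is an arithmetic sequence.
i=0: S_0 = 31 + -14*0 = 31
i=1: S_1 = 31 + -14*1 = 17
i=2: S_2 = 31 + -14*2 = 3
i=3: S_3 = 31 + -14*3 = -11
The first 4 terms are: [31, 17, 3, -11]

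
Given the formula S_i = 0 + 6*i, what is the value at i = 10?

S_10 = 0 + 6*10 = 0 + 60 = 60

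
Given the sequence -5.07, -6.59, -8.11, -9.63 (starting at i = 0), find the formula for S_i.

Check differences: -6.59 - -5.07 = -1.52
-8.11 - -6.59 = -1.52
Common difference d = -1.52.
First term a = -5.07.
Formula: S_i = -5.07 - 1.52*i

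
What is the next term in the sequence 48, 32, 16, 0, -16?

Differences: 32 - 48 = -16
This is an arithmetic sequence with common difference d = -16.
Next term = -16 + -16 = -32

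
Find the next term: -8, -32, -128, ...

Ratios: -32 / -8 = 4.0
This is a geometric sequence with common ratio r = 4.
Next term = -128 * 4 = -512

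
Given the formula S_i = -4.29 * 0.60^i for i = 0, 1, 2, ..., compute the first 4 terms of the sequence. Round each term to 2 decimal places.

This is a geometric sequence.
i=0: S_0 = -4.29 * 0.6^0 = -4.29
i=1: S_1 = -4.29 * 0.6^1 ≈ -2.57
i=2: S_2 = -4.29 * 0.6^2 ≈ -1.54
i=3: S_3 = -4.29 * 0.6^3 ≈ -0.93
The first 4 terms are: [-4.29, -2.57, -1.54, -0.93]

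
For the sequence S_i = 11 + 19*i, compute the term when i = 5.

S_5 = 11 + 19*5 = 11 + 95 = 106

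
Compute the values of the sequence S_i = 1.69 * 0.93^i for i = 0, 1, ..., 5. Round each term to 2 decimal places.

This is a geometric sequence.
i=0: S_0 = 1.69 * 0.93^0 = 1.69
i=1: S_1 = 1.69 * 0.93^1 ≈ 1.57
i=2: S_2 = 1.69 * 0.93^2 ≈ 1.46
i=3: S_3 = 1.69 * 0.93^3 ≈ 1.36
i=4: S_4 = 1.69 * 0.93^4 ≈ 1.26
i=5: S_5 = 1.69 * 0.93^5 ≈ 1.18
The first 6 terms are: [1.69, 1.57, 1.46, 1.36, 1.26, 1.18]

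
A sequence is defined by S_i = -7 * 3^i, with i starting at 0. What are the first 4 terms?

This is a geometric sequence.
i=0: S_0 = -7 * 3^0 = -7
i=1: S_1 = -7 * 3^1 = -21
i=2: S_2 = -7 * 3^2 = -63
i=3: S_3 = -7 * 3^3 = -189
The first 4 terms are: [-7, -21, -63, -189]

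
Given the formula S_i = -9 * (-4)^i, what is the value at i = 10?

S_10 = -9 * (-4)^10 = -9 * 1048576 = -9437184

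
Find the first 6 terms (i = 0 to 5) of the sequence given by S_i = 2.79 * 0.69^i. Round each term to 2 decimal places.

This is a geometric sequence.
i=0: S_0 = 2.79 * 0.69^0 = 2.79
i=1: S_1 = 2.79 * 0.69^1 ≈ 1.93
i=2: S_2 = 2.79 * 0.69^2 ≈ 1.33
i=3: S_3 = 2.79 * 0.69^3 ≈ 0.92
i=4: S_4 = 2.79 * 0.69^4 ≈ 0.63
i=5: S_5 = 2.79 * 0.69^5 ≈ 0.44
The first 6 terms are: [2.79, 1.93, 1.33, 0.92, 0.63, 0.44]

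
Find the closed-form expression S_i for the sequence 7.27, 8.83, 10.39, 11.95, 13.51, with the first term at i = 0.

Check differences: 8.83 - 7.27 = 1.56
10.39 - 8.83 = 1.56
Common difference d = 1.56.
First term a = 7.27.
Formula: S_i = 7.27 + 1.56*i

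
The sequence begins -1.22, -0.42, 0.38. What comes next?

Differences: -0.42 - -1.22 = 0.8
This is an arithmetic sequence with common difference d = 0.8.
Next term = 0.38 + 0.8 = 1.18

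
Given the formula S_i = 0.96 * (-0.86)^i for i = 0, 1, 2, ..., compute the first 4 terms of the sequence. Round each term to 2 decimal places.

This is a geometric sequence.
i=0: S_0 = 0.96 * (-0.86)^0 = 0.96
i=1: S_1 = 0.96 * (-0.86)^1 ≈ -0.83
i=2: S_2 = 0.96 * (-0.86)^2 ≈ 0.71
i=3: S_3 = 0.96 * (-0.86)^3 ≈ -0.61
The first 4 terms are: [0.96, -0.83, 0.71, -0.61]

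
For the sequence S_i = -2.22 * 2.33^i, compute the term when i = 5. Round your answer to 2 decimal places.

S_5 = -2.22 * 2.33^5 ≈ -2.22 * 68.672 ≈ -152.45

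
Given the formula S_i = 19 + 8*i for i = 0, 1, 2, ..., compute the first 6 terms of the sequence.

This is an arithmetic sequence.
i=0: S_0 = 19 + 8*0 = 19
i=1: S_1 = 19 + 8*1 = 27
i=2: S_2 = 19 + 8*2 = 35
i=3: S_3 = 19 + 8*3 = 43
i=4: S_4 = 19 + 8*4 = 51
i=5: S_5 = 19 + 8*5 = 59
The first 6 terms are: [19, 27, 35, 43, 51, 59]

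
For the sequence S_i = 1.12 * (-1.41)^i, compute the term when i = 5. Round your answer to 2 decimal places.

S_5 = 1.12 * (-1.41)^5 ≈ 1.12 * -5.5731 ≈ -6.24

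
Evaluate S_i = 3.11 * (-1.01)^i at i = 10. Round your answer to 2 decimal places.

S_10 = 3.11 * (-1.01)^10 ≈ 3.11 * 1.1046 ≈ 3.44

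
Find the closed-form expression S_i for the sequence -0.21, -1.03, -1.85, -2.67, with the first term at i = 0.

Check differences: -1.03 - -0.21 = -0.82
-1.85 - -1.03 = -0.82
Common difference d = -0.82.
First term a = -0.21.
Formula: S_i = -0.21 - 0.82*i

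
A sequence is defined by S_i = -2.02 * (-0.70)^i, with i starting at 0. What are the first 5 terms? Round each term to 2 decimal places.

This is a geometric sequence.
i=0: S_0 = -2.02 * (-0.7)^0 = -2.02
i=1: S_1 = -2.02 * (-0.7)^1 ≈ 1.41
i=2: S_2 = -2.02 * (-0.7)^2 ≈ -0.99
i=3: S_3 = -2.02 * (-0.7)^3 ≈ 0.69
i=4: S_4 = -2.02 * (-0.7)^4 ≈ -0.49
The first 5 terms are: [-2.02, 1.41, -0.99, 0.69, -0.49]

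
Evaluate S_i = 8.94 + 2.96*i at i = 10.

S_10 = 8.94 + 2.96*10 = 8.94 + 29.6 = 38.54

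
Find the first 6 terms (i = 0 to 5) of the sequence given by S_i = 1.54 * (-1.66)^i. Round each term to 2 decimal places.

This is a geometric sequence.
i=0: S_0 = 1.54 * (-1.66)^0 = 1.54
i=1: S_1 = 1.54 * (-1.66)^1 ≈ -2.56
i=2: S_2 = 1.54 * (-1.66)^2 ≈ 4.24
i=3: S_3 = 1.54 * (-1.66)^3 ≈ -7.04
i=4: S_4 = 1.54 * (-1.66)^4 ≈ 11.69
i=5: S_5 = 1.54 * (-1.66)^5 ≈ -19.41
The first 6 terms are: [1.54, -2.56, 4.24, -7.04, 11.69, -19.41]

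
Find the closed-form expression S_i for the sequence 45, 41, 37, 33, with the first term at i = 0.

Check differences: 41 - 45 = -4
37 - 41 = -4
Common difference d = -4.
First term a = 45.
Formula: S_i = 45 - 4*i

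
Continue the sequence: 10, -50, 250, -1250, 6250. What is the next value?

Ratios: -50 / 10 = -5.0
This is a geometric sequence with common ratio r = -5.
Next term = 6250 * -5 = -31250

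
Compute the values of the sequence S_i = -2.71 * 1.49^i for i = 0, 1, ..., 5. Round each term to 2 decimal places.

This is a geometric sequence.
i=0: S_0 = -2.71 * 1.49^0 = -2.71
i=1: S_1 = -2.71 * 1.49^1 ≈ -4.04
i=2: S_2 = -2.71 * 1.49^2 ≈ -6.02
i=3: S_3 = -2.71 * 1.49^3 ≈ -8.96
i=4: S_4 = -2.71 * 1.49^4 ≈ -13.36
i=5: S_5 = -2.71 * 1.49^5 ≈ -19.9
The first 6 terms are: [-2.71, -4.04, -6.02, -8.96, -13.36, -19.9]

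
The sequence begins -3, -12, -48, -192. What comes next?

Ratios: -12 / -3 = 4.0
This is a geometric sequence with common ratio r = 4.
Next term = -192 * 4 = -768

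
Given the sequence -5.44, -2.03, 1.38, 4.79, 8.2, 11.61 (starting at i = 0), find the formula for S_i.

Check differences: -2.03 - -5.44 = 3.41
1.38 - -2.03 = 3.41
Common difference d = 3.41.
First term a = -5.44.
Formula: S_i = -5.44 + 3.41*i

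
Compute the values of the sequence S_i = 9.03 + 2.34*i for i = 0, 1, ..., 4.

This is an arithmetic sequence.
i=0: S_0 = 9.03 + 2.34*0 = 9.03
i=1: S_1 = 9.03 + 2.34*1 = 11.37
i=2: S_2 = 9.03 + 2.34*2 = 13.71
i=3: S_3 = 9.03 + 2.34*3 = 16.05
i=4: S_4 = 9.03 + 2.34*4 = 18.39
The first 5 terms are: [9.03, 11.37, 13.71, 16.05, 18.39]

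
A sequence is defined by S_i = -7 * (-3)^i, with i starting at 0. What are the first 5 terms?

This is a geometric sequence.
i=0: S_0 = -7 * (-3)^0 = -7
i=1: S_1 = -7 * (-3)^1 = 21
i=2: S_2 = -7 * (-3)^2 = -63
i=3: S_3 = -7 * (-3)^3 = 189
i=4: S_4 = -7 * (-3)^4 = -567
The first 5 terms are: [-7, 21, -63, 189, -567]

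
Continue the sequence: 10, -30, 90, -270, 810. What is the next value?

Ratios: -30 / 10 = -3.0
This is a geometric sequence with common ratio r = -3.
Next term = 810 * -3 = -2430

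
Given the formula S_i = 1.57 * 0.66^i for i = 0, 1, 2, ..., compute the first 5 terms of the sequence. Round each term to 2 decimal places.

This is a geometric sequence.
i=0: S_0 = 1.57 * 0.66^0 = 1.57
i=1: S_1 = 1.57 * 0.66^1 ≈ 1.04
i=2: S_2 = 1.57 * 0.66^2 ≈ 0.68
i=3: S_3 = 1.57 * 0.66^3 ≈ 0.45
i=4: S_4 = 1.57 * 0.66^4 ≈ 0.3
The first 5 terms are: [1.57, 1.04, 0.68, 0.45, 0.3]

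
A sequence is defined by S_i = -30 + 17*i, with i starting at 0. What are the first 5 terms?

This is an arithmetic sequence.
i=0: S_0 = -30 + 17*0 = -30
i=1: S_1 = -30 + 17*1 = -13
i=2: S_2 = -30 + 17*2 = 4
i=3: S_3 = -30 + 17*3 = 21
i=4: S_4 = -30 + 17*4 = 38
The first 5 terms are: [-30, -13, 4, 21, 38]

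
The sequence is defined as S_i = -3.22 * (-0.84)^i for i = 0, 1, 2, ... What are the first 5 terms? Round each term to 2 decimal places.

This is a geometric sequence.
i=0: S_0 = -3.22 * (-0.84)^0 = -3.22
i=1: S_1 = -3.22 * (-0.84)^1 ≈ 2.7
i=2: S_2 = -3.22 * (-0.84)^2 ≈ -2.27
i=3: S_3 = -3.22 * (-0.84)^3 ≈ 1.91
i=4: S_4 = -3.22 * (-0.84)^4 ≈ -1.6
The first 5 terms are: [-3.22, 2.7, -2.27, 1.91, -1.6]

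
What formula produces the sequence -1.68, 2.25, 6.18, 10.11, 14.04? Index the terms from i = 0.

Check differences: 2.25 - -1.68 = 3.93
6.18 - 2.25 = 3.93
Common difference d = 3.93.
First term a = -1.68.
Formula: S_i = -1.68 + 3.93*i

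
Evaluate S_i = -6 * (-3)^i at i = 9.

S_9 = -6 * (-3)^9 = -6 * -19683 = 118098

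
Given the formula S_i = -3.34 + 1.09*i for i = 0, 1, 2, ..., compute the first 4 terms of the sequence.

This is an arithmetic sequence.
i=0: S_0 = -3.34 + 1.09*0 = -3.34
i=1: S_1 = -3.34 + 1.09*1 = -2.25
i=2: S_2 = -3.34 + 1.09*2 = -1.16
i=3: S_3 = -3.34 + 1.09*3 = -0.07
The first 4 terms are: [-3.34, -2.25, -1.16, -0.07]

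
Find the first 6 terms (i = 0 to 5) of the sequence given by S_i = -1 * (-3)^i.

This is a geometric sequence.
i=0: S_0 = -1 * (-3)^0 = -1
i=1: S_1 = -1 * (-3)^1 = 3
i=2: S_2 = -1 * (-3)^2 = -9
i=3: S_3 = -1 * (-3)^3 = 27
i=4: S_4 = -1 * (-3)^4 = -81
i=5: S_5 = -1 * (-3)^5 = 243
The first 6 terms are: [-1, 3, -9, 27, -81, 243]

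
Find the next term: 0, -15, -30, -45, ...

Differences: -15 - 0 = -15
This is an arithmetic sequence with common difference d = -15.
Next term = -45 + -15 = -60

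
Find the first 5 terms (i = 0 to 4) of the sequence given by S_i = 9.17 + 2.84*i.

This is an arithmetic sequence.
i=0: S_0 = 9.17 + 2.84*0 = 9.17
i=1: S_1 = 9.17 + 2.84*1 = 12.01
i=2: S_2 = 9.17 + 2.84*2 = 14.85
i=3: S_3 = 9.17 + 2.84*3 = 17.69
i=4: S_4 = 9.17 + 2.84*4 = 20.53
The first 5 terms are: [9.17, 12.01, 14.85, 17.69, 20.53]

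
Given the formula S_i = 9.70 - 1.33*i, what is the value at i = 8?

S_8 = 9.7 + -1.33*8 = 9.7 + -10.64 = -0.94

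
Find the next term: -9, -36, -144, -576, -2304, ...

Ratios: -36 / -9 = 4.0
This is a geometric sequence with common ratio r = 4.
Next term = -2304 * 4 = -9216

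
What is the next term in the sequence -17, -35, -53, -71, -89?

Differences: -35 - -17 = -18
This is an arithmetic sequence with common difference d = -18.
Next term = -89 + -18 = -107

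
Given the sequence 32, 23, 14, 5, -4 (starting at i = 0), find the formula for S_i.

Check differences: 23 - 32 = -9
14 - 23 = -9
Common difference d = -9.
First term a = 32.
Formula: S_i = 32 - 9*i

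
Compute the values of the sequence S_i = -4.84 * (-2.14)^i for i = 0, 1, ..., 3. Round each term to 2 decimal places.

This is a geometric sequence.
i=0: S_0 = -4.84 * (-2.14)^0 = -4.84
i=1: S_1 = -4.84 * (-2.14)^1 ≈ 10.36
i=2: S_2 = -4.84 * (-2.14)^2 ≈ -22.17
i=3: S_3 = -4.84 * (-2.14)^3 ≈ 47.43
The first 4 terms are: [-4.84, 10.36, -22.17, 47.43]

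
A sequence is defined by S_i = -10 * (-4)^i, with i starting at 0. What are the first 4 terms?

This is a geometric sequence.
i=0: S_0 = -10 * (-4)^0 = -10
i=1: S_1 = -10 * (-4)^1 = 40
i=2: S_2 = -10 * (-4)^2 = -160
i=3: S_3 = -10 * (-4)^3 = 640
The first 4 terms are: [-10, 40, -160, 640]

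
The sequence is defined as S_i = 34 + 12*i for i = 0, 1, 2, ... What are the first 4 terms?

This is an arithmetic sequence.
i=0: S_0 = 34 + 12*0 = 34
i=1: S_1 = 34 + 12*1 = 46
i=2: S_2 = 34 + 12*2 = 58
i=3: S_3 = 34 + 12*3 = 70
The first 4 terms are: [34, 46, 58, 70]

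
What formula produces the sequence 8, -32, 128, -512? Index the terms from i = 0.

Check ratios: -32 / 8 = -4.0
Common ratio r = -4.
First term a = 8.
Formula: S_i = 8 * (-4)^i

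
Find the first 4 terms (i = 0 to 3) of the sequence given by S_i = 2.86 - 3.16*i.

This is an arithmetic sequence.
i=0: S_0 = 2.86 + -3.16*0 = 2.86
i=1: S_1 = 2.86 + -3.16*1 = -0.3
i=2: S_2 = 2.86 + -3.16*2 = -3.46
i=3: S_3 = 2.86 + -3.16*3 = -6.62
The first 4 terms are: [2.86, -0.3, -3.46, -6.62]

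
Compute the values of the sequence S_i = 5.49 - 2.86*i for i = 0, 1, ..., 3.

This is an arithmetic sequence.
i=0: S_0 = 5.49 + -2.86*0 = 5.49
i=1: S_1 = 5.49 + -2.86*1 = 2.63
i=2: S_2 = 5.49 + -2.86*2 = -0.23
i=3: S_3 = 5.49 + -2.86*3 = -3.09
The first 4 terms are: [5.49, 2.63, -0.23, -3.09]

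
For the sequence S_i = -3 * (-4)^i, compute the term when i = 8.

S_8 = -3 * (-4)^8 = -3 * 65536 = -196608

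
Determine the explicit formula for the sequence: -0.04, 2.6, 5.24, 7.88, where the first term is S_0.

Check differences: 2.6 - -0.04 = 2.64
5.24 - 2.6 = 2.64
Common difference d = 2.64.
First term a = -0.04.
Formula: S_i = -0.04 + 2.64*i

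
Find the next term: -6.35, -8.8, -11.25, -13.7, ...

Differences: -8.8 - -6.35 = -2.45
This is an arithmetic sequence with common difference d = -2.45.
Next term = -13.7 + -2.45 = -16.15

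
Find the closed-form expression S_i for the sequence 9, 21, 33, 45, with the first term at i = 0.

Check differences: 21 - 9 = 12
33 - 21 = 12
Common difference d = 12.
First term a = 9.
Formula: S_i = 9 + 12*i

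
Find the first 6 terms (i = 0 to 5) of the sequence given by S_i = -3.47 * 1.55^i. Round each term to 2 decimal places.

This is a geometric sequence.
i=0: S_0 = -3.47 * 1.55^0 = -3.47
i=1: S_1 = -3.47 * 1.55^1 ≈ -5.38
i=2: S_2 = -3.47 * 1.55^2 ≈ -8.34
i=3: S_3 = -3.47 * 1.55^3 ≈ -12.92
i=4: S_4 = -3.47 * 1.55^4 ≈ -20.03
i=5: S_5 = -3.47 * 1.55^5 ≈ -31.04
The first 6 terms are: [-3.47, -5.38, -8.34, -12.92, -20.03, -31.04]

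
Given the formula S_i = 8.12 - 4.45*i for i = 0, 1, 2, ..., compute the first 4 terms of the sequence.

This is an arithmetic sequence.
i=0: S_0 = 8.12 + -4.45*0 = 8.12
i=1: S_1 = 8.12 + -4.45*1 = 3.67
i=2: S_2 = 8.12 + -4.45*2 = -0.78
i=3: S_3 = 8.12 + -4.45*3 = -5.23
The first 4 terms are: [8.12, 3.67, -0.78, -5.23]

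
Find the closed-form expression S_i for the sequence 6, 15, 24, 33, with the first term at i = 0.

Check differences: 15 - 6 = 9
24 - 15 = 9
Common difference d = 9.
First term a = 6.
Formula: S_i = 6 + 9*i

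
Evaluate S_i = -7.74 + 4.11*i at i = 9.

S_9 = -7.74 + 4.11*9 = -7.74 + 36.99 = 29.25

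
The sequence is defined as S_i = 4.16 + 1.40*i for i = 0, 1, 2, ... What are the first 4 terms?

This is an arithmetic sequence.
i=0: S_0 = 4.16 + 1.4*0 = 4.16
i=1: S_1 = 4.16 + 1.4*1 = 5.56
i=2: S_2 = 4.16 + 1.4*2 = 6.96
i=3: S_3 = 4.16 + 1.4*3 = 8.36
The first 4 terms are: [4.16, 5.56, 6.96, 8.36]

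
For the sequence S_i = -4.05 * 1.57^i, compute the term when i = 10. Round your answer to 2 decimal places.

S_10 = -4.05 * 1.57^10 ≈ -4.05 * 90.9906 ≈ -368.51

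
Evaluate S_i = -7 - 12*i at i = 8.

S_8 = -7 + -12*8 = -7 + -96 = -103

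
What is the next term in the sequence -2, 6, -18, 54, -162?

Ratios: 6 / -2 = -3.0
This is a geometric sequence with common ratio r = -3.
Next term = -162 * -3 = 486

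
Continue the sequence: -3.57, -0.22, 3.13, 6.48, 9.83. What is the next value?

Differences: -0.22 - -3.57 = 3.35
This is an arithmetic sequence with common difference d = 3.35.
Next term = 9.83 + 3.35 = 13.18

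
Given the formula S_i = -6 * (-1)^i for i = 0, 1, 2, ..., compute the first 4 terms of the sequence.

This is a geometric sequence.
i=0: S_0 = -6 * (-1)^0 = -6
i=1: S_1 = -6 * (-1)^1 = 6
i=2: S_2 = -6 * (-1)^2 = -6
i=3: S_3 = -6 * (-1)^3 = 6
The first 4 terms are: [-6, 6, -6, 6]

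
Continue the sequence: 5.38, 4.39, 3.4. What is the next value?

Differences: 4.39 - 5.38 = -0.99
This is an arithmetic sequence with common difference d = -0.99.
Next term = 3.4 + -0.99 = 2.41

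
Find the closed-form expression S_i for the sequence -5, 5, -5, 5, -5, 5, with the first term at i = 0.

Check ratios: 5 / -5 = -1.0
Common ratio r = -1.
First term a = -5.
Formula: S_i = -5 * (-1)^i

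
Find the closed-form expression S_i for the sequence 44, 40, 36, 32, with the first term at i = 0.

Check differences: 40 - 44 = -4
36 - 40 = -4
Common difference d = -4.
First term a = 44.
Formula: S_i = 44 - 4*i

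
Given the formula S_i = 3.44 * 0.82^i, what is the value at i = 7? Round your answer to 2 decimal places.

S_7 = 3.44 * 0.82^7 ≈ 3.44 * 0.2493 ≈ 0.86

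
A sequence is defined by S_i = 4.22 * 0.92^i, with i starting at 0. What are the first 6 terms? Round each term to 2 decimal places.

This is a geometric sequence.
i=0: S_0 = 4.22 * 0.92^0 = 4.22
i=1: S_1 = 4.22 * 0.92^1 ≈ 3.88
i=2: S_2 = 4.22 * 0.92^2 ≈ 3.57
i=3: S_3 = 4.22 * 0.92^3 ≈ 3.29
i=4: S_4 = 4.22 * 0.92^4 ≈ 3.02
i=5: S_5 = 4.22 * 0.92^5 ≈ 2.78
The first 6 terms are: [4.22, 3.88, 3.57, 3.29, 3.02, 2.78]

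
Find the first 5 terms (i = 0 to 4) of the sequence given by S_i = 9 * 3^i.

This is a geometric sequence.
i=0: S_0 = 9 * 3^0 = 9
i=1: S_1 = 9 * 3^1 = 27
i=2: S_2 = 9 * 3^2 = 81
i=3: S_3 = 9 * 3^3 = 243
i=4: S_4 = 9 * 3^4 = 729
The first 5 terms are: [9, 27, 81, 243, 729]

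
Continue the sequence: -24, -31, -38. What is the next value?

Differences: -31 - -24 = -7
This is an arithmetic sequence with common difference d = -7.
Next term = -38 + -7 = -45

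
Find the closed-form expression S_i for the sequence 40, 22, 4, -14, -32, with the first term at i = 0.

Check differences: 22 - 40 = -18
4 - 22 = -18
Common difference d = -18.
First term a = 40.
Formula: S_i = 40 - 18*i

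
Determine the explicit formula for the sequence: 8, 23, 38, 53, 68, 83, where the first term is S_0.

Check differences: 23 - 8 = 15
38 - 23 = 15
Common difference d = 15.
First term a = 8.
Formula: S_i = 8 + 15*i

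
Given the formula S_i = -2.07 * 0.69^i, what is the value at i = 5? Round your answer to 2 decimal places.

S_5 = -2.07 * 0.69^5 ≈ -2.07 * 0.1564 ≈ -0.32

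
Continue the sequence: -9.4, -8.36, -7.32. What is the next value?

Differences: -8.36 - -9.4 = 1.04
This is an arithmetic sequence with common difference d = 1.04.
Next term = -7.32 + 1.04 = -6.28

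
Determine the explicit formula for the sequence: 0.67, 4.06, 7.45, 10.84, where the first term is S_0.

Check differences: 4.06 - 0.67 = 3.39
7.45 - 4.06 = 3.39
Common difference d = 3.39.
First term a = 0.67.
Formula: S_i = 0.67 + 3.39*i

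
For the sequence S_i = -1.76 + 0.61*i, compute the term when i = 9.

S_9 = -1.76 + 0.61*9 = -1.76 + 5.49 = 3.73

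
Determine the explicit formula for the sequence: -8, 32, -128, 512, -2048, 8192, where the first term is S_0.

Check ratios: 32 / -8 = -4.0
Common ratio r = -4.
First term a = -8.
Formula: S_i = -8 * (-4)^i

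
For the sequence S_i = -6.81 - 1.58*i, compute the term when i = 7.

S_7 = -6.81 + -1.58*7 = -6.81 + -11.06 = -17.87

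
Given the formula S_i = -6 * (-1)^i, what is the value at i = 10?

S_10 = -6 * (-1)^10 = -6 * 1 = -6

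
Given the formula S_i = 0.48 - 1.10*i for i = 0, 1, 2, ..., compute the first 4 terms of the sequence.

This is an arithmetic sequence.
i=0: S_0 = 0.48 + -1.1*0 = 0.48
i=1: S_1 = 0.48 + -1.1*1 = -0.62
i=2: S_2 = 0.48 + -1.1*2 = -1.72
i=3: S_3 = 0.48 + -1.1*3 = -2.82
The first 4 terms are: [0.48, -0.62, -1.72, -2.82]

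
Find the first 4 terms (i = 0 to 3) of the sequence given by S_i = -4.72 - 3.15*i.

This is an arithmetic sequence.
i=0: S_0 = -4.72 + -3.15*0 = -4.72
i=1: S_1 = -4.72 + -3.15*1 = -7.87
i=2: S_2 = -4.72 + -3.15*2 = -11.02
i=3: S_3 = -4.72 + -3.15*3 = -14.17
The first 4 terms are: [-4.72, -7.87, -11.02, -14.17]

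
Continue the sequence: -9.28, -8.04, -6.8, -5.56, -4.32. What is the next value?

Differences: -8.04 - -9.28 = 1.24
This is an arithmetic sequence with common difference d = 1.24.
Next term = -4.32 + 1.24 = -3.08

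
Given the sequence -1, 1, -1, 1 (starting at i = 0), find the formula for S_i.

Check ratios: 1 / -1 = -1.0
Common ratio r = -1.
First term a = -1.
Formula: S_i = -1 * (-1)^i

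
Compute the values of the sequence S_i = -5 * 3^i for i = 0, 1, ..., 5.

This is a geometric sequence.
i=0: S_0 = -5 * 3^0 = -5
i=1: S_1 = -5 * 3^1 = -15
i=2: S_2 = -5 * 3^2 = -45
i=3: S_3 = -5 * 3^3 = -135
i=4: S_4 = -5 * 3^4 = -405
i=5: S_5 = -5 * 3^5 = -1215
The first 6 terms are: [-5, -15, -45, -135, -405, -1215]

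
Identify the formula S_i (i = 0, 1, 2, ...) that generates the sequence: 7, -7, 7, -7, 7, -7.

Check ratios: -7 / 7 = -1.0
Common ratio r = -1.
First term a = 7.
Formula: S_i = 7 * (-1)^i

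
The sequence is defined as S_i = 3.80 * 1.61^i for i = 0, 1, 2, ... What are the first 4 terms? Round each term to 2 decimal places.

This is a geometric sequence.
i=0: S_0 = 3.8 * 1.61^0 = 3.8
i=1: S_1 = 3.8 * 1.61^1 ≈ 6.12
i=2: S_2 = 3.8 * 1.61^2 ≈ 9.85
i=3: S_3 = 3.8 * 1.61^3 ≈ 15.86
The first 4 terms are: [3.8, 6.12, 9.85, 15.86]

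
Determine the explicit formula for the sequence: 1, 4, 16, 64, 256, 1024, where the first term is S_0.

Check ratios: 4 / 1 = 4.0
Common ratio r = 4.
First term a = 1.
Formula: S_i = 1 * 4^i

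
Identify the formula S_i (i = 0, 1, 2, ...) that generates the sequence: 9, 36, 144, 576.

Check ratios: 36 / 9 = 4.0
Common ratio r = 4.
First term a = 9.
Formula: S_i = 9 * 4^i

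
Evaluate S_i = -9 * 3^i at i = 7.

S_7 = -9 * 3^7 = -9 * 2187 = -19683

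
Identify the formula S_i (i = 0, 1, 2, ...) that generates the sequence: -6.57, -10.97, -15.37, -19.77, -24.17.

Check differences: -10.97 - -6.57 = -4.4
-15.37 - -10.97 = -4.4
Common difference d = -4.4.
First term a = -6.57.
Formula: S_i = -6.57 - 4.40*i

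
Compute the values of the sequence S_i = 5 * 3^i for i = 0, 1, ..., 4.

This is a geometric sequence.
i=0: S_0 = 5 * 3^0 = 5
i=1: S_1 = 5 * 3^1 = 15
i=2: S_2 = 5 * 3^2 = 45
i=3: S_3 = 5 * 3^3 = 135
i=4: S_4 = 5 * 3^4 = 405
The first 5 terms are: [5, 15, 45, 135, 405]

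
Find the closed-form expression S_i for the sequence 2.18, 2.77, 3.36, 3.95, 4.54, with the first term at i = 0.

Check differences: 2.77 - 2.18 = 0.59
3.36 - 2.77 = 0.59
Common difference d = 0.59.
First term a = 2.18.
Formula: S_i = 2.18 + 0.59*i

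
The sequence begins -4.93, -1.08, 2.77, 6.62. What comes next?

Differences: -1.08 - -4.93 = 3.85
This is an arithmetic sequence with common difference d = 3.85.
Next term = 6.62 + 3.85 = 10.47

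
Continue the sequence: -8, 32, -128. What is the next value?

Ratios: 32 / -8 = -4.0
This is a geometric sequence with common ratio r = -4.
Next term = -128 * -4 = 512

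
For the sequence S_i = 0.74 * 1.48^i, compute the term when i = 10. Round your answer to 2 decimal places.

S_10 = 0.74 * 1.48^10 ≈ 0.74 * 50.4217 ≈ 37.31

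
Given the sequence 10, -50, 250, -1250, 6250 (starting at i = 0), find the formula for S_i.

Check ratios: -50 / 10 = -5.0
Common ratio r = -5.
First term a = 10.
Formula: S_i = 10 * (-5)^i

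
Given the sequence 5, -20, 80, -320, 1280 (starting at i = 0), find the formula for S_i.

Check ratios: -20 / 5 = -4.0
Common ratio r = -4.
First term a = 5.
Formula: S_i = 5 * (-4)^i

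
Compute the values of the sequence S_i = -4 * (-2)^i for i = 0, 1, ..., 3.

This is a geometric sequence.
i=0: S_0 = -4 * (-2)^0 = -4
i=1: S_1 = -4 * (-2)^1 = 8
i=2: S_2 = -4 * (-2)^2 = -16
i=3: S_3 = -4 * (-2)^3 = 32
The first 4 terms are: [-4, 8, -16, 32]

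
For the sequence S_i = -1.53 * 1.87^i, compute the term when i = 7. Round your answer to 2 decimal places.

S_7 = -1.53 * 1.87^7 ≈ -1.53 * 79.9634 ≈ -122.34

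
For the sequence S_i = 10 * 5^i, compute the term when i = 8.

S_8 = 10 * 5^8 = 10 * 390625 = 3906250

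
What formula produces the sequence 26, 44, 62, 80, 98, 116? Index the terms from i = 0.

Check differences: 44 - 26 = 18
62 - 44 = 18
Common difference d = 18.
First term a = 26.
Formula: S_i = 26 + 18*i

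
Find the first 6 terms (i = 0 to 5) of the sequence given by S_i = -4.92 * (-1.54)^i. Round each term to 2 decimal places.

This is a geometric sequence.
i=0: S_0 = -4.92 * (-1.54)^0 = -4.92
i=1: S_1 = -4.92 * (-1.54)^1 ≈ 7.58
i=2: S_2 = -4.92 * (-1.54)^2 ≈ -11.67
i=3: S_3 = -4.92 * (-1.54)^3 ≈ 17.97
i=4: S_4 = -4.92 * (-1.54)^4 ≈ -27.67
i=5: S_5 = -4.92 * (-1.54)^5 ≈ 42.62
The first 6 terms are: [-4.92, 7.58, -11.67, 17.97, -27.67, 42.62]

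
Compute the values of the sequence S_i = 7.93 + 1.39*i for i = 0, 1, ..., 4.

This is an arithmetic sequence.
i=0: S_0 = 7.93 + 1.39*0 = 7.93
i=1: S_1 = 7.93 + 1.39*1 = 9.32
i=2: S_2 = 7.93 + 1.39*2 = 10.71
i=3: S_3 = 7.93 + 1.39*3 = 12.1
i=4: S_4 = 7.93 + 1.39*4 = 13.49
The first 5 terms are: [7.93, 9.32, 10.71, 12.1, 13.49]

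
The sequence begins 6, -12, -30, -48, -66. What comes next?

Differences: -12 - 6 = -18
This is an arithmetic sequence with common difference d = -18.
Next term = -66 + -18 = -84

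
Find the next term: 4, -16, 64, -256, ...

Ratios: -16 / 4 = -4.0
This is a geometric sequence with common ratio r = -4.
Next term = -256 * -4 = 1024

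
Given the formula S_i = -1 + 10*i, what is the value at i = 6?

S_6 = -1 + 10*6 = -1 + 60 = 59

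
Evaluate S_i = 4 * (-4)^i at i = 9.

S_9 = 4 * (-4)^9 = 4 * -262144 = -1048576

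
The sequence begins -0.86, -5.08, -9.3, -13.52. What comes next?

Differences: -5.08 - -0.86 = -4.22
This is an arithmetic sequence with common difference d = -4.22.
Next term = -13.52 + -4.22 = -17.74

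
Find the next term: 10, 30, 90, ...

Ratios: 30 / 10 = 3.0
This is a geometric sequence with common ratio r = 3.
Next term = 90 * 3 = 270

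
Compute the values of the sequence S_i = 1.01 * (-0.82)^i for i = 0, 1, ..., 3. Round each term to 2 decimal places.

This is a geometric sequence.
i=0: S_0 = 1.01 * (-0.82)^0 = 1.01
i=1: S_1 = 1.01 * (-0.82)^1 ≈ -0.83
i=2: S_2 = 1.01 * (-0.82)^2 ≈ 0.68
i=3: S_3 = 1.01 * (-0.82)^3 ≈ -0.56
The first 4 terms are: [1.01, -0.83, 0.68, -0.56]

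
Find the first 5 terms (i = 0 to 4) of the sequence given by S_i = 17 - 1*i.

This is an arithmetic sequence.
i=0: S_0 = 17 + -1*0 = 17
i=1: S_1 = 17 + -1*1 = 16
i=2: S_2 = 17 + -1*2 = 15
i=3: S_3 = 17 + -1*3 = 14
i=4: S_4 = 17 + -1*4 = 13
The first 5 terms are: [17, 16, 15, 14, 13]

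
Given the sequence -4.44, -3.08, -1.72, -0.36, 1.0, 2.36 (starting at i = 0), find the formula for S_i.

Check differences: -3.08 - -4.44 = 1.36
-1.72 - -3.08 = 1.36
Common difference d = 1.36.
First term a = -4.44.
Formula: S_i = -4.44 + 1.36*i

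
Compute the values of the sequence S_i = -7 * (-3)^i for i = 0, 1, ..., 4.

This is a geometric sequence.
i=0: S_0 = -7 * (-3)^0 = -7
i=1: S_1 = -7 * (-3)^1 = 21
i=2: S_2 = -7 * (-3)^2 = -63
i=3: S_3 = -7 * (-3)^3 = 189
i=4: S_4 = -7 * (-3)^4 = -567
The first 5 terms are: [-7, 21, -63, 189, -567]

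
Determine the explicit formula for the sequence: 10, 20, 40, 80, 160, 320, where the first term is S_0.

Check ratios: 20 / 10 = 2.0
Common ratio r = 2.
First term a = 10.
Formula: S_i = 10 * 2^i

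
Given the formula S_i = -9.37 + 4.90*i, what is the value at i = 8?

S_8 = -9.37 + 4.9*8 = -9.37 + 39.2 = 29.83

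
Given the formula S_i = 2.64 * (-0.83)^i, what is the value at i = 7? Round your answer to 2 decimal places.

S_7 = 2.64 * (-0.83)^7 ≈ 2.64 * -0.2714 ≈ -0.72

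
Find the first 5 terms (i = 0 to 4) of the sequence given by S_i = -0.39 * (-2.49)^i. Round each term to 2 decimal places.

This is a geometric sequence.
i=0: S_0 = -0.39 * (-2.49)^0 = -0.39
i=1: S_1 = -0.39 * (-2.49)^1 ≈ 0.97
i=2: S_2 = -0.39 * (-2.49)^2 ≈ -2.42
i=3: S_3 = -0.39 * (-2.49)^3 ≈ 6.02
i=4: S_4 = -0.39 * (-2.49)^4 ≈ -14.99
The first 5 terms are: [-0.39, 0.97, -2.42, 6.02, -14.99]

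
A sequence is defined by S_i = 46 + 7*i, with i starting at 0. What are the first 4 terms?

This is an arithmetic sequence.
i=0: S_0 = 46 + 7*0 = 46
i=1: S_1 = 46 + 7*1 = 53
i=2: S_2 = 46 + 7*2 = 60
i=3: S_3 = 46 + 7*3 = 67
The first 4 terms are: [46, 53, 60, 67]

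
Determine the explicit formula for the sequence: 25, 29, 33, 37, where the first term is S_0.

Check differences: 29 - 25 = 4
33 - 29 = 4
Common difference d = 4.
First term a = 25.
Formula: S_i = 25 + 4*i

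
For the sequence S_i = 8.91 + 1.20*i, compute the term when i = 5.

S_5 = 8.91 + 1.2*5 = 8.91 + 6.0 = 14.91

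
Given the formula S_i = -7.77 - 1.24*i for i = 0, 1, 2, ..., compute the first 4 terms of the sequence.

This is an arithmetic sequence.
i=0: S_0 = -7.77 + -1.24*0 = -7.77
i=1: S_1 = -7.77 + -1.24*1 = -9.01
i=2: S_2 = -7.77 + -1.24*2 = -10.25
i=3: S_3 = -7.77 + -1.24*3 = -11.49
The first 4 terms are: [-7.77, -9.01, -10.25, -11.49]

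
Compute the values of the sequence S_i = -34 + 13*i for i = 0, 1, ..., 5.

This is an arithmetic sequence.
i=0: S_0 = -34 + 13*0 = -34
i=1: S_1 = -34 + 13*1 = -21
i=2: S_2 = -34 + 13*2 = -8
i=3: S_3 = -34 + 13*3 = 5
i=4: S_4 = -34 + 13*4 = 18
i=5: S_5 = -34 + 13*5 = 31
The first 6 terms are: [-34, -21, -8, 5, 18, 31]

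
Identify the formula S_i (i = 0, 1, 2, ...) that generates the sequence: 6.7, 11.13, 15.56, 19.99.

Check differences: 11.13 - 6.7 = 4.43
15.56 - 11.13 = 4.43
Common difference d = 4.43.
First term a = 6.7.
Formula: S_i = 6.70 + 4.43*i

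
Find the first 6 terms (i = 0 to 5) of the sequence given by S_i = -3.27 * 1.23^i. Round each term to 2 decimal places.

This is a geometric sequence.
i=0: S_0 = -3.27 * 1.23^0 = -3.27
i=1: S_1 = -3.27 * 1.23^1 ≈ -4.02
i=2: S_2 = -3.27 * 1.23^2 ≈ -4.95
i=3: S_3 = -3.27 * 1.23^3 ≈ -6.09
i=4: S_4 = -3.27 * 1.23^4 ≈ -7.48
i=5: S_5 = -3.27 * 1.23^5 ≈ -9.21
The first 6 terms are: [-3.27, -4.02, -4.95, -6.09, -7.48, -9.21]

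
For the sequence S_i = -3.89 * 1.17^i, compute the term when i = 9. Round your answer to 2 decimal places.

S_9 = -3.89 * 1.17^9 ≈ -3.89 * 4.1084 ≈ -15.98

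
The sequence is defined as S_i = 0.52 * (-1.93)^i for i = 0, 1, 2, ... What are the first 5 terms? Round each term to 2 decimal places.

This is a geometric sequence.
i=0: S_0 = 0.52 * (-1.93)^0 = 0.52
i=1: S_1 = 0.52 * (-1.93)^1 ≈ -1.0
i=2: S_2 = 0.52 * (-1.93)^2 ≈ 1.94
i=3: S_3 = 0.52 * (-1.93)^3 ≈ -3.74
i=4: S_4 = 0.52 * (-1.93)^4 ≈ 7.21
The first 5 terms are: [0.52, -1.0, 1.94, -3.74, 7.21]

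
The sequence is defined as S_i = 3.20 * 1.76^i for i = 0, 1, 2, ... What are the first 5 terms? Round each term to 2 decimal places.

This is a geometric sequence.
i=0: S_0 = 3.2 * 1.76^0 = 3.2
i=1: S_1 = 3.2 * 1.76^1 ≈ 5.63
i=2: S_2 = 3.2 * 1.76^2 ≈ 9.91
i=3: S_3 = 3.2 * 1.76^3 ≈ 17.45
i=4: S_4 = 3.2 * 1.76^4 ≈ 30.7
The first 5 terms are: [3.2, 5.63, 9.91, 17.45, 30.7]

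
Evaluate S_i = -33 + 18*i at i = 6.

S_6 = -33 + 18*6 = -33 + 108 = 75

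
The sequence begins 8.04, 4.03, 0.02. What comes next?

Differences: 4.03 - 8.04 = -4.01
This is an arithmetic sequence with common difference d = -4.01.
Next term = 0.02 + -4.01 = -3.99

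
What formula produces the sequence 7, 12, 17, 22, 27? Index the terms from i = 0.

Check differences: 12 - 7 = 5
17 - 12 = 5
Common difference d = 5.
First term a = 7.
Formula: S_i = 7 + 5*i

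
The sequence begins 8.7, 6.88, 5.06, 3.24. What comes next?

Differences: 6.88 - 8.7 = -1.82
This is an arithmetic sequence with common difference d = -1.82.
Next term = 3.24 + -1.82 = 1.42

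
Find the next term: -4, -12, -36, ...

Ratios: -12 / -4 = 3.0
This is a geometric sequence with common ratio r = 3.
Next term = -36 * 3 = -108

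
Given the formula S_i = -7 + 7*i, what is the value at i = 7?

S_7 = -7 + 7*7 = -7 + 49 = 42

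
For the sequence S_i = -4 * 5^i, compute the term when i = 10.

S_10 = -4 * 5^10 = -4 * 9765625 = -39062500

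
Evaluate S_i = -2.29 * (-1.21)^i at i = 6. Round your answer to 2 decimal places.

S_6 = -2.29 * (-1.21)^6 ≈ -2.29 * 3.1384 ≈ -7.19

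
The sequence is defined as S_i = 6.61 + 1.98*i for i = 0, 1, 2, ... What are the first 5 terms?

This is an arithmetic sequence.
i=0: S_0 = 6.61 + 1.98*0 = 6.61
i=1: S_1 = 6.61 + 1.98*1 = 8.59
i=2: S_2 = 6.61 + 1.98*2 = 10.57
i=3: S_3 = 6.61 + 1.98*3 = 12.55
i=4: S_4 = 6.61 + 1.98*4 = 14.53
The first 5 terms are: [6.61, 8.59, 10.57, 12.55, 14.53]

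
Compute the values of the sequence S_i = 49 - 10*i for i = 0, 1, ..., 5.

This is an arithmetic sequence.
i=0: S_0 = 49 + -10*0 = 49
i=1: S_1 = 49 + -10*1 = 39
i=2: S_2 = 49 + -10*2 = 29
i=3: S_3 = 49 + -10*3 = 19
i=4: S_4 = 49 + -10*4 = 9
i=5: S_5 = 49 + -10*5 = -1
The first 6 terms are: [49, 39, 29, 19, 9, -1]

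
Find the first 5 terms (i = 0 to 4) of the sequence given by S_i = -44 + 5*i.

This is an arithmetic sequence.
i=0: S_0 = -44 + 5*0 = -44
i=1: S_1 = -44 + 5*1 = -39
i=2: S_2 = -44 + 5*2 = -34
i=3: S_3 = -44 + 5*3 = -29
i=4: S_4 = -44 + 5*4 = -24
The first 5 terms are: [-44, -39, -34, -29, -24]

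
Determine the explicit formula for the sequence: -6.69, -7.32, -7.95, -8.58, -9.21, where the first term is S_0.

Check differences: -7.32 - -6.69 = -0.63
-7.95 - -7.32 = -0.63
Common difference d = -0.63.
First term a = -6.69.
Formula: S_i = -6.69 - 0.63*i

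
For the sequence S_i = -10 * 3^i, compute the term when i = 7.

S_7 = -10 * 3^7 = -10 * 2187 = -21870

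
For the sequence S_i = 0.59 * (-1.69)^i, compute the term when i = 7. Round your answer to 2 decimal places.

S_7 = 0.59 * (-1.69)^7 ≈ 0.59 * -39.3738 ≈ -23.23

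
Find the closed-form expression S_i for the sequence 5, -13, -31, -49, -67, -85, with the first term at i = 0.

Check differences: -13 - 5 = -18
-31 - -13 = -18
Common difference d = -18.
First term a = 5.
Formula: S_i = 5 - 18*i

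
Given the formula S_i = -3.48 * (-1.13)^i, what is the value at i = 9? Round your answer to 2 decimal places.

S_9 = -3.48 * (-1.13)^9 ≈ -3.48 * -3.004 ≈ 10.45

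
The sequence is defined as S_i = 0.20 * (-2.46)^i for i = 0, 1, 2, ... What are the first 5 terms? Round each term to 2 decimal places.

This is a geometric sequence.
i=0: S_0 = 0.2 * (-2.46)^0 = 0.2
i=1: S_1 = 0.2 * (-2.46)^1 ≈ -0.49
i=2: S_2 = 0.2 * (-2.46)^2 ≈ 1.21
i=3: S_3 = 0.2 * (-2.46)^3 ≈ -2.98
i=4: S_4 = 0.2 * (-2.46)^4 ≈ 7.32
The first 5 terms are: [0.2, -0.49, 1.21, -2.98, 7.32]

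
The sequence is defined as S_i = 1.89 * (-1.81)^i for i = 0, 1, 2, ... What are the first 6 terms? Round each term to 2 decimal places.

This is a geometric sequence.
i=0: S_0 = 1.89 * (-1.81)^0 = 1.89
i=1: S_1 = 1.89 * (-1.81)^1 ≈ -3.42
i=2: S_2 = 1.89 * (-1.81)^2 ≈ 6.19
i=3: S_3 = 1.89 * (-1.81)^3 ≈ -11.21
i=4: S_4 = 1.89 * (-1.81)^4 ≈ 20.29
i=5: S_5 = 1.89 * (-1.81)^5 ≈ -36.72
The first 6 terms are: [1.89, -3.42, 6.19, -11.21, 20.29, -36.72]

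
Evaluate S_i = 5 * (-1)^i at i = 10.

S_10 = 5 * (-1)^10 = 5 * 1 = 5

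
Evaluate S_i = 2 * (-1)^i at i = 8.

S_8 = 2 * (-1)^8 = 2 * 1 = 2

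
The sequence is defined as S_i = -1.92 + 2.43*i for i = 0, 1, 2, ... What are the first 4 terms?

This is an arithmetic sequence.
i=0: S_0 = -1.92 + 2.43*0 = -1.92
i=1: S_1 = -1.92 + 2.43*1 = 0.51
i=2: S_2 = -1.92 + 2.43*2 = 2.94
i=3: S_3 = -1.92 + 2.43*3 = 5.37
The first 4 terms are: [-1.92, 0.51, 2.94, 5.37]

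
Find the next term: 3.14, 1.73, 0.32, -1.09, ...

Differences: 1.73 - 3.14 = -1.41
This is an arithmetic sequence with common difference d = -1.41.
Next term = -1.09 + -1.41 = -2.5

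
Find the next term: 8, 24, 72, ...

Ratios: 24 / 8 = 3.0
This is a geometric sequence with common ratio r = 3.
Next term = 72 * 3 = 216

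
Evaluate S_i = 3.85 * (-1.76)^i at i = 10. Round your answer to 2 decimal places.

S_10 = 3.85 * (-1.76)^10 ≈ 3.85 * 285.185 ≈ 1097.96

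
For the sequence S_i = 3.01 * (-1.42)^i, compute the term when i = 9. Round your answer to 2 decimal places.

S_9 = 3.01 * (-1.42)^9 ≈ 3.01 * -23.4744 ≈ -70.66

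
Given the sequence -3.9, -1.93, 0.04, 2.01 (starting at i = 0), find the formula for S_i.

Check differences: -1.93 - -3.9 = 1.97
0.04 - -1.93 = 1.97
Common difference d = 1.97.
First term a = -3.9.
Formula: S_i = -3.90 + 1.97*i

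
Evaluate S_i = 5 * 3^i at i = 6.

S_6 = 5 * 3^6 = 5 * 729 = 3645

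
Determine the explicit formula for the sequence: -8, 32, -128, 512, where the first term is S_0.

Check ratios: 32 / -8 = -4.0
Common ratio r = -4.
First term a = -8.
Formula: S_i = -8 * (-4)^i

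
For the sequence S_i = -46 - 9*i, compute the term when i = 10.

S_10 = -46 + -9*10 = -46 + -90 = -136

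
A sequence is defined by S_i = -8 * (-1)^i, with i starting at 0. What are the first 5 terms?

This is a geometric sequence.
i=0: S_0 = -8 * (-1)^0 = -8
i=1: S_1 = -8 * (-1)^1 = 8
i=2: S_2 = -8 * (-1)^2 = -8
i=3: S_3 = -8 * (-1)^3 = 8
i=4: S_4 = -8 * (-1)^4 = -8
The first 5 terms are: [-8, 8, -8, 8, -8]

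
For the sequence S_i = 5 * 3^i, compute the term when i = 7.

S_7 = 5 * 3^7 = 5 * 2187 = 10935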